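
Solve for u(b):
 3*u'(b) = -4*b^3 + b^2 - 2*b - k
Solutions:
 u(b) = C1 - b^4/3 + b^3/9 - b^2/3 - b*k/3


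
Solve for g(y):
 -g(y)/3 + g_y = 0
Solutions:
 g(y) = C1*exp(y/3)


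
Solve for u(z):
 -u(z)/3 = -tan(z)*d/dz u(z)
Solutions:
 u(z) = C1*sin(z)^(1/3)


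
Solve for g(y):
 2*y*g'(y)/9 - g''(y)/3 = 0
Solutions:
 g(y) = C1 + C2*erfi(sqrt(3)*y/3)


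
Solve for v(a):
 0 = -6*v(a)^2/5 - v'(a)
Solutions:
 v(a) = 5/(C1 + 6*a)


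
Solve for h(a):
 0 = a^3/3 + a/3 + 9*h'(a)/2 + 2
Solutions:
 h(a) = C1 - a^4/54 - a^2/27 - 4*a/9


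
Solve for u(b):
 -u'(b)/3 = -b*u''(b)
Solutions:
 u(b) = C1 + C2*b^(4/3)


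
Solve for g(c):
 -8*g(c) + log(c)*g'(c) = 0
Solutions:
 g(c) = C1*exp(8*li(c))


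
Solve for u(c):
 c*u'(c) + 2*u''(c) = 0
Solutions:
 u(c) = C1 + C2*erf(c/2)


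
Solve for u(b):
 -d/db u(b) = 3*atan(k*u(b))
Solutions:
 Integral(1/atan(_y*k), (_y, u(b))) = C1 - 3*b


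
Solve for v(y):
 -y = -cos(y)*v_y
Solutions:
 v(y) = C1 + Integral(y/cos(y), y)


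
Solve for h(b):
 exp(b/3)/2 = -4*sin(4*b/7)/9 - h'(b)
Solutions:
 h(b) = C1 - 3*exp(b/3)/2 + 7*cos(4*b/7)/9


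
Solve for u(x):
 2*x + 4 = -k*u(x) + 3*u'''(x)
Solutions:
 u(x) = C1*exp(3^(2/3)*k^(1/3)*x/3) + C2*exp(k^(1/3)*x*(-3^(2/3) + 3*3^(1/6)*I)/6) + C3*exp(-k^(1/3)*x*(3^(2/3) + 3*3^(1/6)*I)/6) - 2*x/k - 4/k


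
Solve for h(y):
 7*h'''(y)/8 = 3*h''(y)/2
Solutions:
 h(y) = C1 + C2*y + C3*exp(12*y/7)


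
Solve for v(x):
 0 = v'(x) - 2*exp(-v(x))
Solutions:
 v(x) = log(C1 + 2*x)


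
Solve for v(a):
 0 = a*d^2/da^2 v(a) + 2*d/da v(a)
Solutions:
 v(a) = C1 + C2/a


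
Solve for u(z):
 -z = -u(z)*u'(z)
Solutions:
 u(z) = -sqrt(C1 + z^2)
 u(z) = sqrt(C1 + z^2)


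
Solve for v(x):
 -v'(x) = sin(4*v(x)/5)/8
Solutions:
 x/8 + 5*log(cos(4*v(x)/5) - 1)/8 - 5*log(cos(4*v(x)/5) + 1)/8 = C1


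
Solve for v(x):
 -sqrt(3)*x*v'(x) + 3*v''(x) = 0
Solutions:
 v(x) = C1 + C2*erfi(sqrt(2)*3^(3/4)*x/6)


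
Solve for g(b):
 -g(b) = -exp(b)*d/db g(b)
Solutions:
 g(b) = C1*exp(-exp(-b))


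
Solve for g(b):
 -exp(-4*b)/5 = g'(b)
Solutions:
 g(b) = C1 + exp(-4*b)/20


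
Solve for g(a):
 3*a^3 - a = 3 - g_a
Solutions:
 g(a) = C1 - 3*a^4/4 + a^2/2 + 3*a


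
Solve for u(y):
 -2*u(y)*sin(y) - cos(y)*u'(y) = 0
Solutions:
 u(y) = C1*cos(y)^2


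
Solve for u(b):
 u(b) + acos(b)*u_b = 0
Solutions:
 u(b) = C1*exp(-Integral(1/acos(b), b))


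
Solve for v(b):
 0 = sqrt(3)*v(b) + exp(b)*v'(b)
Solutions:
 v(b) = C1*exp(sqrt(3)*exp(-b))


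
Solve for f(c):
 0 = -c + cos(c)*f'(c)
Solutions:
 f(c) = C1 + Integral(c/cos(c), c)


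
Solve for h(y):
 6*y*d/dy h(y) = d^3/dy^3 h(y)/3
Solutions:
 h(y) = C1 + Integral(C2*airyai(18^(1/3)*y) + C3*airybi(18^(1/3)*y), y)


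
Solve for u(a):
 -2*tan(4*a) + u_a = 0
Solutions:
 u(a) = C1 - log(cos(4*a))/2


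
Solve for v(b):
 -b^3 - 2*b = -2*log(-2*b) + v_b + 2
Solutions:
 v(b) = C1 - b^4/4 - b^2 + 2*b*log(-b) + 2*b*(-2 + log(2))


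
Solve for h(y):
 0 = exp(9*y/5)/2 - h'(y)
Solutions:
 h(y) = C1 + 5*exp(9*y/5)/18


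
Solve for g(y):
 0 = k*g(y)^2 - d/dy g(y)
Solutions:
 g(y) = -1/(C1 + k*y)


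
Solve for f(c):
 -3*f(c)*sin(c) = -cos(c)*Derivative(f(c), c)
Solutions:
 f(c) = C1/cos(c)^3


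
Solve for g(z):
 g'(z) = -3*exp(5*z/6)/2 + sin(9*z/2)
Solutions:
 g(z) = C1 - 9*exp(5*z/6)/5 - 2*cos(9*z/2)/9


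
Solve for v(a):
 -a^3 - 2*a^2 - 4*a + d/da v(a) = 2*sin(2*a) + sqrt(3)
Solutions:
 v(a) = C1 + a^4/4 + 2*a^3/3 + 2*a^2 + sqrt(3)*a - cos(2*a)


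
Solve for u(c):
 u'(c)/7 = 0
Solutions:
 u(c) = C1


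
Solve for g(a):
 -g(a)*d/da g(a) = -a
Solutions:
 g(a) = -sqrt(C1 + a^2)
 g(a) = sqrt(C1 + a^2)


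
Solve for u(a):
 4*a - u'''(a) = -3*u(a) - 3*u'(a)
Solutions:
 u(a) = C1*exp(-2^(1/3)*a*(2/(sqrt(5) + 3)^(1/3) + 2^(1/3)*(sqrt(5) + 3)^(1/3))/4)*sin(2^(1/3)*sqrt(3)*a*(-2^(1/3)*(sqrt(5) + 3)^(1/3) + 2/(sqrt(5) + 3)^(1/3))/4) + C2*exp(-2^(1/3)*a*(2/(sqrt(5) + 3)^(1/3) + 2^(1/3)*(sqrt(5) + 3)^(1/3))/4)*cos(2^(1/3)*sqrt(3)*a*(-2^(1/3)*(sqrt(5) + 3)^(1/3) + 2/(sqrt(5) + 3)^(1/3))/4) + C3*exp(2^(1/3)*a*((sqrt(5) + 3)^(-1/3) + 2^(1/3)*(sqrt(5) + 3)^(1/3)/2)) - 4*a/3 + 4/3


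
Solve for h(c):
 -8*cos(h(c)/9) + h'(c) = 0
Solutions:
 -8*c - 9*log(sin(h(c)/9) - 1)/2 + 9*log(sin(h(c)/9) + 1)/2 = C1


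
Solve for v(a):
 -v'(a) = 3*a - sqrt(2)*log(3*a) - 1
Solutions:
 v(a) = C1 - 3*a^2/2 + sqrt(2)*a*log(a) - sqrt(2)*a + a + sqrt(2)*a*log(3)


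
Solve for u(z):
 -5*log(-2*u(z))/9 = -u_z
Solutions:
 -9*Integral(1/(log(-_y) + log(2)), (_y, u(z)))/5 = C1 - z


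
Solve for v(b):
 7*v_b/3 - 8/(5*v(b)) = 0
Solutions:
 v(b) = -sqrt(C1 + 1680*b)/35
 v(b) = sqrt(C1 + 1680*b)/35


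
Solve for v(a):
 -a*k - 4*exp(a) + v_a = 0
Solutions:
 v(a) = C1 + a^2*k/2 + 4*exp(a)


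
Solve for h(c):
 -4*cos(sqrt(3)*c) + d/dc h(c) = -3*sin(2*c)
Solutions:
 h(c) = C1 + 4*sqrt(3)*sin(sqrt(3)*c)/3 + 3*cos(2*c)/2


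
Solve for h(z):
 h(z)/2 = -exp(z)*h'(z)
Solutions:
 h(z) = C1*exp(exp(-z)/2)


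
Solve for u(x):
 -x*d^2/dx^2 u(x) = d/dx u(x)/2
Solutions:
 u(x) = C1 + C2*sqrt(x)


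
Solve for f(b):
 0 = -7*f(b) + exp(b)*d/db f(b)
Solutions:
 f(b) = C1*exp(-7*exp(-b))


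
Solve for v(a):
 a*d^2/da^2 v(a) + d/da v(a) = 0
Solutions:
 v(a) = C1 + C2*log(a)


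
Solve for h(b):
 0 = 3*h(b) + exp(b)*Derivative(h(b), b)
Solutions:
 h(b) = C1*exp(3*exp(-b))


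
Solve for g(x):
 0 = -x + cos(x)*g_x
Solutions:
 g(x) = C1 + Integral(x/cos(x), x)


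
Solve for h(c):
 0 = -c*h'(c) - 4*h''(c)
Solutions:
 h(c) = C1 + C2*erf(sqrt(2)*c/4)


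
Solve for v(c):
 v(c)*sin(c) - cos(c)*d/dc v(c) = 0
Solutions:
 v(c) = C1/cos(c)


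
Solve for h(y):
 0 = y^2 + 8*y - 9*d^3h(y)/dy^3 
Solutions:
 h(y) = C1 + C2*y + C3*y^2 + y^5/540 + y^4/27


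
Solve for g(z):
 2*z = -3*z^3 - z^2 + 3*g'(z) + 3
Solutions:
 g(z) = C1 + z^4/4 + z^3/9 + z^2/3 - z


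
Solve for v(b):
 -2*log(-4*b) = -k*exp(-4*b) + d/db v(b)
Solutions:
 v(b) = C1 - 2*b*log(-b) + 2*b*(1 - 2*log(2)) - k*exp(-4*b)/4


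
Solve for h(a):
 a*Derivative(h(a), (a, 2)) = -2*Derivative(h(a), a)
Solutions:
 h(a) = C1 + C2/a


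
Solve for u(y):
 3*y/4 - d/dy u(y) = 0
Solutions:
 u(y) = C1 + 3*y^2/8


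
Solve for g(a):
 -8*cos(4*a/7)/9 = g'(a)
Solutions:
 g(a) = C1 - 14*sin(4*a/7)/9


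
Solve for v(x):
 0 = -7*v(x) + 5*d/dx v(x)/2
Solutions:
 v(x) = C1*exp(14*x/5)


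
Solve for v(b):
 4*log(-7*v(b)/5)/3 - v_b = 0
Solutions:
 -3*Integral(1/(log(-_y) - log(5) + log(7)), (_y, v(b)))/4 = C1 - b


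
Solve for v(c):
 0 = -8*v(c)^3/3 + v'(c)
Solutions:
 v(c) = -sqrt(6)*sqrt(-1/(C1 + 8*c))/2
 v(c) = sqrt(6)*sqrt(-1/(C1 + 8*c))/2


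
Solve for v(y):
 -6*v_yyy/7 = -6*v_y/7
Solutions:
 v(y) = C1 + C2*exp(-y) + C3*exp(y)


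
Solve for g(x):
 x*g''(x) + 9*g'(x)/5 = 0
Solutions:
 g(x) = C1 + C2/x^(4/5)


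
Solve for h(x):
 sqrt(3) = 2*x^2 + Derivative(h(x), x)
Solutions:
 h(x) = C1 - 2*x^3/3 + sqrt(3)*x


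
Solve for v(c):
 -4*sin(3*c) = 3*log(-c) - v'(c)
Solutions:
 v(c) = C1 + 3*c*log(-c) - 3*c - 4*cos(3*c)/3


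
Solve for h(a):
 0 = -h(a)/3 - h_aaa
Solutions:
 h(a) = C3*exp(-3^(2/3)*a/3) + (C1*sin(3^(1/6)*a/2) + C2*cos(3^(1/6)*a/2))*exp(3^(2/3)*a/6)


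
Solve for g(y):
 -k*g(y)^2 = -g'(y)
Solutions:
 g(y) = -1/(C1 + k*y)


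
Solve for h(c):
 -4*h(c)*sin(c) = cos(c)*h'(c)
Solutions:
 h(c) = C1*cos(c)^4


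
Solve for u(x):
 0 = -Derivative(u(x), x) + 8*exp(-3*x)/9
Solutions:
 u(x) = C1 - 8*exp(-3*x)/27


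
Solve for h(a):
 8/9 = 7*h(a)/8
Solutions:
 h(a) = 64/63


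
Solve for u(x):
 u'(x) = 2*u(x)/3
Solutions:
 u(x) = C1*exp(2*x/3)


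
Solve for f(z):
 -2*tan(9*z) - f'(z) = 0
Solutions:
 f(z) = C1 + 2*log(cos(9*z))/9


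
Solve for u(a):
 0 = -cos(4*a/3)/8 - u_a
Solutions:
 u(a) = C1 - 3*sin(4*a/3)/32


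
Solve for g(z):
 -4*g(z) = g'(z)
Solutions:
 g(z) = C1*exp(-4*z)


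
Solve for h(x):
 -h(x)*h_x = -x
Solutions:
 h(x) = -sqrt(C1 + x^2)
 h(x) = sqrt(C1 + x^2)


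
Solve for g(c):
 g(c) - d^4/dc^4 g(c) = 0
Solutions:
 g(c) = C1*exp(-c) + C2*exp(c) + C3*sin(c) + C4*cos(c)


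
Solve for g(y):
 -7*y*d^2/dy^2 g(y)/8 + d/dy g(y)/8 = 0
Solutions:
 g(y) = C1 + C2*y^(8/7)


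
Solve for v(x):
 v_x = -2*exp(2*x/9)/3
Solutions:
 v(x) = C1 - 3*exp(2*x/9)


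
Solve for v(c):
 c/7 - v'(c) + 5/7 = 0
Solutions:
 v(c) = C1 + c^2/14 + 5*c/7


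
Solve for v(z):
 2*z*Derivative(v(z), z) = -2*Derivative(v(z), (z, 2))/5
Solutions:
 v(z) = C1 + C2*erf(sqrt(10)*z/2)


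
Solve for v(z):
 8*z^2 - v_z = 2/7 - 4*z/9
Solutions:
 v(z) = C1 + 8*z^3/3 + 2*z^2/9 - 2*z/7


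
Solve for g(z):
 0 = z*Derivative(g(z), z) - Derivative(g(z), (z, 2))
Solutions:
 g(z) = C1 + C2*erfi(sqrt(2)*z/2)


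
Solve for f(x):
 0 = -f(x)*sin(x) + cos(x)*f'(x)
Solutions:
 f(x) = C1/cos(x)


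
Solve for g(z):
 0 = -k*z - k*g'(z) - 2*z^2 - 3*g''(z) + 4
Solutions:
 g(z) = C1 + C2*exp(-k*z/3) - z^2/2 - 2*z^3/(3*k) + 7*z/k + 6*z^2/k^2 - 36*z/k^3


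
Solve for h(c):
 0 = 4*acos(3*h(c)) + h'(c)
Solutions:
 Integral(1/acos(3*_y), (_y, h(c))) = C1 - 4*c


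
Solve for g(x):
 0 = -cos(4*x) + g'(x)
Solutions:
 g(x) = C1 + sin(4*x)/4


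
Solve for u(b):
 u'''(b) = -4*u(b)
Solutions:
 u(b) = C3*exp(-2^(2/3)*b) + (C1*sin(2^(2/3)*sqrt(3)*b/2) + C2*cos(2^(2/3)*sqrt(3)*b/2))*exp(2^(2/3)*b/2)


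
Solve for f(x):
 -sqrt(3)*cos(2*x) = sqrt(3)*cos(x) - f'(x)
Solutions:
 f(x) = C1 + sqrt(3)*sin(x) + sqrt(3)*sin(2*x)/2


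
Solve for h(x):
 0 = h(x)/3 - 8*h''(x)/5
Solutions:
 h(x) = C1*exp(-sqrt(30)*x/12) + C2*exp(sqrt(30)*x/12)


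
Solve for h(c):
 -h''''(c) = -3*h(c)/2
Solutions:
 h(c) = C1*exp(-2^(3/4)*3^(1/4)*c/2) + C2*exp(2^(3/4)*3^(1/4)*c/2) + C3*sin(2^(3/4)*3^(1/4)*c/2) + C4*cos(2^(3/4)*3^(1/4)*c/2)


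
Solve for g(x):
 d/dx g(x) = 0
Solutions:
 g(x) = C1


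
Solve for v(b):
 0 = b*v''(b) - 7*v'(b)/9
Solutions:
 v(b) = C1 + C2*b^(16/9)


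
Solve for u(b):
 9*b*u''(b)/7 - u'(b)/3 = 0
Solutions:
 u(b) = C1 + C2*b^(34/27)


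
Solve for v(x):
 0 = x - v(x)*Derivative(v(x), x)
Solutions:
 v(x) = -sqrt(C1 + x^2)
 v(x) = sqrt(C1 + x^2)


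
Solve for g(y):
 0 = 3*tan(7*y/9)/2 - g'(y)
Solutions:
 g(y) = C1 - 27*log(cos(7*y/9))/14


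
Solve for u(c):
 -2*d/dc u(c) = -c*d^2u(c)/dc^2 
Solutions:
 u(c) = C1 + C2*c^3


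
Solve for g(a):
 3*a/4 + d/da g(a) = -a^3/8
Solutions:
 g(a) = C1 - a^4/32 - 3*a^2/8


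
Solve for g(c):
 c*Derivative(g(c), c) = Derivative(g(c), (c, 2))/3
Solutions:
 g(c) = C1 + C2*erfi(sqrt(6)*c/2)


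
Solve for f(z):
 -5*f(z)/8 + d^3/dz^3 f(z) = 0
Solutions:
 f(z) = C3*exp(5^(1/3)*z/2) + (C1*sin(sqrt(3)*5^(1/3)*z/4) + C2*cos(sqrt(3)*5^(1/3)*z/4))*exp(-5^(1/3)*z/4)


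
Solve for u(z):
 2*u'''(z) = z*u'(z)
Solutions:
 u(z) = C1 + Integral(C2*airyai(2^(2/3)*z/2) + C3*airybi(2^(2/3)*z/2), z)


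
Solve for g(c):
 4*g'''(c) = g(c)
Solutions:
 g(c) = C3*exp(2^(1/3)*c/2) + (C1*sin(2^(1/3)*sqrt(3)*c/4) + C2*cos(2^(1/3)*sqrt(3)*c/4))*exp(-2^(1/3)*c/4)


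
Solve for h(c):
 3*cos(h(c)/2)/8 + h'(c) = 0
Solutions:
 3*c/8 - log(sin(h(c)/2) - 1) + log(sin(h(c)/2) + 1) = C1


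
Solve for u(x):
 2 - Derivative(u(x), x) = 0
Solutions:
 u(x) = C1 + 2*x


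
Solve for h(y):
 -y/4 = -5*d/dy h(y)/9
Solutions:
 h(y) = C1 + 9*y^2/40


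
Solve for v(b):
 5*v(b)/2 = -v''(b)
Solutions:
 v(b) = C1*sin(sqrt(10)*b/2) + C2*cos(sqrt(10)*b/2)


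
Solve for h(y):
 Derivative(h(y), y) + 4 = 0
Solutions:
 h(y) = C1 - 4*y


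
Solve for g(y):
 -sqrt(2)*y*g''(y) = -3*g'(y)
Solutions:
 g(y) = C1 + C2*y^(1 + 3*sqrt(2)/2)


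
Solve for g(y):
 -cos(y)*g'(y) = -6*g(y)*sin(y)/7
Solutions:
 g(y) = C1/cos(y)^(6/7)


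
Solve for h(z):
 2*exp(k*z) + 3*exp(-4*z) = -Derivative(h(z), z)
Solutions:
 h(z) = C1 + 3*exp(-4*z)/4 - 2*exp(k*z)/k


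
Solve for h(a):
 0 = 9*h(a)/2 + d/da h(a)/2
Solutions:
 h(a) = C1*exp(-9*a)


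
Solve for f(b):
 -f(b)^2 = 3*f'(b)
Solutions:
 f(b) = 3/(C1 + b)


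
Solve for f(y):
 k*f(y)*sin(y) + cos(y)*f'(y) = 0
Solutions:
 f(y) = C1*exp(k*log(cos(y)))


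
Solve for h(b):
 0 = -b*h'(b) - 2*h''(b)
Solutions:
 h(b) = C1 + C2*erf(b/2)


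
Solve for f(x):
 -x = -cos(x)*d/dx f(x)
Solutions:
 f(x) = C1 + Integral(x/cos(x), x)


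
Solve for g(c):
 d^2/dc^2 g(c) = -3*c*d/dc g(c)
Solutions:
 g(c) = C1 + C2*erf(sqrt(6)*c/2)


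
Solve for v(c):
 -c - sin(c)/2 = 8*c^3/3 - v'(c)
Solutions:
 v(c) = C1 + 2*c^4/3 + c^2/2 - cos(c)/2


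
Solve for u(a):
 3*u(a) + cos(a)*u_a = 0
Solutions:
 u(a) = C1*(sin(a) - 1)^(3/2)/(sin(a) + 1)^(3/2)


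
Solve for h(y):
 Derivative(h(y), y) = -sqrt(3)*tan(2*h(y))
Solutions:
 h(y) = -asin(C1*exp(-2*sqrt(3)*y))/2 + pi/2
 h(y) = asin(C1*exp(-2*sqrt(3)*y))/2


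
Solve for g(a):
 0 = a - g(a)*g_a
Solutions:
 g(a) = -sqrt(C1 + a^2)
 g(a) = sqrt(C1 + a^2)


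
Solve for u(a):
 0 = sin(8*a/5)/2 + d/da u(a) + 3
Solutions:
 u(a) = C1 - 3*a + 5*cos(8*a/5)/16


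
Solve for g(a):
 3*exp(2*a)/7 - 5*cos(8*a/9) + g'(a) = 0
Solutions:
 g(a) = C1 - 3*exp(2*a)/14 + 45*sin(8*a/9)/8


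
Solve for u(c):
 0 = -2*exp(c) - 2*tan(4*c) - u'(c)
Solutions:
 u(c) = C1 - 2*exp(c) + log(cos(4*c))/2


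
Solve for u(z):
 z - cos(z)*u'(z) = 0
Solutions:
 u(z) = C1 + Integral(z/cos(z), z)


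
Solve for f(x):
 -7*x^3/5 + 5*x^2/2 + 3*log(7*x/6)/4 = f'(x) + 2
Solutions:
 f(x) = C1 - 7*x^4/20 + 5*x^3/6 + 3*x*log(x)/4 - 11*x/4 - 3*x*log(6)/4 + 3*x*log(7)/4


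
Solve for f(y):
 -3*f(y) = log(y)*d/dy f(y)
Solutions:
 f(y) = C1*exp(-3*li(y))


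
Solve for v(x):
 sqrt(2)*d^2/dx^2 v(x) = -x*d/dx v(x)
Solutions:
 v(x) = C1 + C2*erf(2^(1/4)*x/2)


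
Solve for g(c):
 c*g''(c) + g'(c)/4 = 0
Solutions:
 g(c) = C1 + C2*c^(3/4)


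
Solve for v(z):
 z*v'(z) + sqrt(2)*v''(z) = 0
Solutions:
 v(z) = C1 + C2*erf(2^(1/4)*z/2)


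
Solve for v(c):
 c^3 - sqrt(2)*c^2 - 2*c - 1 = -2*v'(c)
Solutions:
 v(c) = C1 - c^4/8 + sqrt(2)*c^3/6 + c^2/2 + c/2


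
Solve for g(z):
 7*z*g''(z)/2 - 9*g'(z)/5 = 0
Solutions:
 g(z) = C1 + C2*z^(53/35)


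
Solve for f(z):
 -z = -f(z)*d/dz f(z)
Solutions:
 f(z) = -sqrt(C1 + z^2)
 f(z) = sqrt(C1 + z^2)


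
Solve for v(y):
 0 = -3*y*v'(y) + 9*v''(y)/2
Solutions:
 v(y) = C1 + C2*erfi(sqrt(3)*y/3)


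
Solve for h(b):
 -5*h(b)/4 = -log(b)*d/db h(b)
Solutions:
 h(b) = C1*exp(5*li(b)/4)


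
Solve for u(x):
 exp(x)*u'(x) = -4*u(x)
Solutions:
 u(x) = C1*exp(4*exp(-x))


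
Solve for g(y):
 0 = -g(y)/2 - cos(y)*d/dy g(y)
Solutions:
 g(y) = C1*(sin(y) - 1)^(1/4)/(sin(y) + 1)^(1/4)


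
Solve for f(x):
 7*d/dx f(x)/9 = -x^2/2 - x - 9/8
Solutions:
 f(x) = C1 - 3*x^3/14 - 9*x^2/14 - 81*x/56


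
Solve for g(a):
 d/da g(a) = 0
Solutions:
 g(a) = C1


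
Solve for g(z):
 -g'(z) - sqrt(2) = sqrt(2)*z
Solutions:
 g(z) = C1 - sqrt(2)*z^2/2 - sqrt(2)*z


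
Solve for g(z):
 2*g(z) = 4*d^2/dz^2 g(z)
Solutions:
 g(z) = C1*exp(-sqrt(2)*z/2) + C2*exp(sqrt(2)*z/2)


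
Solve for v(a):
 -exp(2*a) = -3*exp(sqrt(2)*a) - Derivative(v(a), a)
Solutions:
 v(a) = C1 + exp(2*a)/2 - 3*sqrt(2)*exp(sqrt(2)*a)/2


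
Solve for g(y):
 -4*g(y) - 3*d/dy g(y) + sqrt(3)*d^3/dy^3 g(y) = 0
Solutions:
 g(y) = C1*exp(-y*(3^(5/6)/(sqrt(12 - sqrt(3)) + 2*sqrt(3))^(1/3) + 3^(2/3)*(sqrt(12 - sqrt(3)) + 2*sqrt(3))^(1/3))/6)*sin(y*(-3^(1/6)*(sqrt(12 - sqrt(3)) + 2*sqrt(3))^(1/3) + 3^(1/3)/(sqrt(12 - sqrt(3)) + 2*sqrt(3))^(1/3))/2) + C2*exp(-y*(3^(5/6)/(sqrt(12 - sqrt(3)) + 2*sqrt(3))^(1/3) + 3^(2/3)*(sqrt(12 - sqrt(3)) + 2*sqrt(3))^(1/3))/6)*cos(y*(-3^(1/6)*(sqrt(12 - sqrt(3)) + 2*sqrt(3))^(1/3) + 3^(1/3)/(sqrt(12 - sqrt(3)) + 2*sqrt(3))^(1/3))/2) + C3*exp(y*(3^(5/6)/(sqrt(12 - sqrt(3)) + 2*sqrt(3))^(1/3) + 3^(2/3)*(sqrt(12 - sqrt(3)) + 2*sqrt(3))^(1/3))/3)


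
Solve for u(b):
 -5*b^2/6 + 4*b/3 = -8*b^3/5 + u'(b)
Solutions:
 u(b) = C1 + 2*b^4/5 - 5*b^3/18 + 2*b^2/3


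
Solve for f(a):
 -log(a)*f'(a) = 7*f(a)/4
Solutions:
 f(a) = C1*exp(-7*li(a)/4)


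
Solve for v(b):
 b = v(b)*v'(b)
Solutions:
 v(b) = -sqrt(C1 + b^2)
 v(b) = sqrt(C1 + b^2)


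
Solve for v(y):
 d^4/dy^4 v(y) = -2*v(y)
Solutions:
 v(y) = (C1*sin(2^(3/4)*y/2) + C2*cos(2^(3/4)*y/2))*exp(-2^(3/4)*y/2) + (C3*sin(2^(3/4)*y/2) + C4*cos(2^(3/4)*y/2))*exp(2^(3/4)*y/2)


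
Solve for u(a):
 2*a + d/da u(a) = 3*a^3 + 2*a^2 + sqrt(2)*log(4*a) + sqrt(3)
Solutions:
 u(a) = C1 + 3*a^4/4 + 2*a^3/3 - a^2 + sqrt(2)*a*log(a) - sqrt(2)*a + sqrt(3)*a + 2*sqrt(2)*a*log(2)


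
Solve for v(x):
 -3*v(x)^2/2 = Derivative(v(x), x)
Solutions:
 v(x) = 2/(C1 + 3*x)


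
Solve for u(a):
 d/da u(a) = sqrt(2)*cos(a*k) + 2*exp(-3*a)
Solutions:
 u(a) = C1 - 2*exp(-3*a)/3 + sqrt(2)*sin(a*k)/k


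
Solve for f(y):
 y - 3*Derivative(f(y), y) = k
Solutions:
 f(y) = C1 - k*y/3 + y^2/6


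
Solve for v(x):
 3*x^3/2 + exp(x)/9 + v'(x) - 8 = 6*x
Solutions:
 v(x) = C1 - 3*x^4/8 + 3*x^2 + 8*x - exp(x)/9


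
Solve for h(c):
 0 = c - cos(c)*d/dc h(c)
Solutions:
 h(c) = C1 + Integral(c/cos(c), c)


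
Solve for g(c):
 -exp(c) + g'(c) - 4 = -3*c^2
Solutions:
 g(c) = C1 - c^3 + 4*c + exp(c)


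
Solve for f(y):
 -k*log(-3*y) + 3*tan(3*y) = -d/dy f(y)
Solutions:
 f(y) = C1 + k*y*(log(-y) - 1) + k*y*log(3) + log(cos(3*y))


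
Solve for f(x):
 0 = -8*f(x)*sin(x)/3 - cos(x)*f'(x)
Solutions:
 f(x) = C1*cos(x)^(8/3)


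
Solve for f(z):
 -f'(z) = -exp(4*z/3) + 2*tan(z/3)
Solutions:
 f(z) = C1 + 3*exp(4*z/3)/4 + 6*log(cos(z/3))


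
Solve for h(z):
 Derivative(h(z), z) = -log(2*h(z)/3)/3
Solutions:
 3*Integral(1/(log(_y) - log(3) + log(2)), (_y, h(z))) = C1 - z


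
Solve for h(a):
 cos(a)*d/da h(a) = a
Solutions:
 h(a) = C1 + Integral(a/cos(a), a)


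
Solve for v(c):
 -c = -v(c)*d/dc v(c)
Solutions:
 v(c) = -sqrt(C1 + c^2)
 v(c) = sqrt(C1 + c^2)


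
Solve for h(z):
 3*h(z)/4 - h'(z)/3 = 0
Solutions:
 h(z) = C1*exp(9*z/4)


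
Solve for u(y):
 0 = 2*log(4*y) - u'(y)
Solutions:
 u(y) = C1 + 2*y*log(y) - 2*y + y*log(16)


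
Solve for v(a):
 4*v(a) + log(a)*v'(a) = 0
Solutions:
 v(a) = C1*exp(-4*li(a))


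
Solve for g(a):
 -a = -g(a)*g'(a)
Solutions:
 g(a) = -sqrt(C1 + a^2)
 g(a) = sqrt(C1 + a^2)


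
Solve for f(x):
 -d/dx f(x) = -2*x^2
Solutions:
 f(x) = C1 + 2*x^3/3


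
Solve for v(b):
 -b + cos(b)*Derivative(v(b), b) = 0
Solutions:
 v(b) = C1 + Integral(b/cos(b), b)


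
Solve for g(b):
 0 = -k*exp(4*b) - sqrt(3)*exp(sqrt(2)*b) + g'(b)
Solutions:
 g(b) = C1 + k*exp(4*b)/4 + sqrt(6)*exp(sqrt(2)*b)/2


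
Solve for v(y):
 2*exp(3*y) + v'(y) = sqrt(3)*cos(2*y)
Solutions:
 v(y) = C1 - 2*exp(3*y)/3 + sqrt(3)*sin(2*y)/2


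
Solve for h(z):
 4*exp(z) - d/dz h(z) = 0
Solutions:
 h(z) = C1 + 4*exp(z)


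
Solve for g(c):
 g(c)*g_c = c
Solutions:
 g(c) = -sqrt(C1 + c^2)
 g(c) = sqrt(C1 + c^2)


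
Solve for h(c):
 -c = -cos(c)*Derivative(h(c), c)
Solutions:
 h(c) = C1 + Integral(c/cos(c), c)


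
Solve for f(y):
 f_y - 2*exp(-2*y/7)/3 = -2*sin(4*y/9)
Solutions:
 f(y) = C1 + 9*cos(4*y/9)/2 - 7*exp(-2*y/7)/3


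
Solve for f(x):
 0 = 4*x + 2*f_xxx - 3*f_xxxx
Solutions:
 f(x) = C1 + C2*x + C3*x^2 + C4*exp(2*x/3) - x^4/12 - x^3/2


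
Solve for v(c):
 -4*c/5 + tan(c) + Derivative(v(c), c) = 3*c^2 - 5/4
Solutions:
 v(c) = C1 + c^3 + 2*c^2/5 - 5*c/4 + log(cos(c))


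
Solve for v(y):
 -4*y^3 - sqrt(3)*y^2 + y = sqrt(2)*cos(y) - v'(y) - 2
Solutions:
 v(y) = C1 + y^4 + sqrt(3)*y^3/3 - y^2/2 - 2*y + sqrt(2)*sin(y)


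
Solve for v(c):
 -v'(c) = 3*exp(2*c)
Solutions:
 v(c) = C1 - 3*exp(2*c)/2


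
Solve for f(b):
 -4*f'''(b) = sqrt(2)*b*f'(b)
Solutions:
 f(b) = C1 + Integral(C2*airyai(-sqrt(2)*b/2) + C3*airybi(-sqrt(2)*b/2), b)


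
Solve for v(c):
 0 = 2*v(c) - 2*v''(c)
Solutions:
 v(c) = C1*exp(-c) + C2*exp(c)


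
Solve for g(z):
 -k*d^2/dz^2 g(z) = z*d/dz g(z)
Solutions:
 g(z) = C1 + C2*sqrt(k)*erf(sqrt(2)*z*sqrt(1/k)/2)


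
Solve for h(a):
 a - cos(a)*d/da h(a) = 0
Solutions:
 h(a) = C1 + Integral(a/cos(a), a)


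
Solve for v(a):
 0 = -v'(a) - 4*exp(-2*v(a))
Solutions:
 v(a) = log(-sqrt(C1 - 8*a))
 v(a) = log(C1 - 8*a)/2


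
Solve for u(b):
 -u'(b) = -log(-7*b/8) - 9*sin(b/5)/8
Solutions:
 u(b) = C1 + b*log(-b) - 3*b*log(2) - b + b*log(7) - 45*cos(b/5)/8


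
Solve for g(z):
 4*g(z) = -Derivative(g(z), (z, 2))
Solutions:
 g(z) = C1*sin(2*z) + C2*cos(2*z)


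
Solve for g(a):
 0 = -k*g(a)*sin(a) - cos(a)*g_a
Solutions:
 g(a) = C1*exp(k*log(cos(a)))


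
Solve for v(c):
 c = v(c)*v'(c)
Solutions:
 v(c) = -sqrt(C1 + c^2)
 v(c) = sqrt(C1 + c^2)


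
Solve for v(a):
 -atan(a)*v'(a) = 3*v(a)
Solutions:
 v(a) = C1*exp(-3*Integral(1/atan(a), a))


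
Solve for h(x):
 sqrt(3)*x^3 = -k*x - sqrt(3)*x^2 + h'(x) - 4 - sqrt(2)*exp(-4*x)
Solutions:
 h(x) = C1 + k*x^2/2 + sqrt(3)*x^4/4 + sqrt(3)*x^3/3 + 4*x - sqrt(2)*exp(-4*x)/4


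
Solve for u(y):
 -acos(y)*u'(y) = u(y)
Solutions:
 u(y) = C1*exp(-Integral(1/acos(y), y))


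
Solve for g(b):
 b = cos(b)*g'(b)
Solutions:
 g(b) = C1 + Integral(b/cos(b), b)


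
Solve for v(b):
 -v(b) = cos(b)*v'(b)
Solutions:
 v(b) = C1*sqrt(sin(b) - 1)/sqrt(sin(b) + 1)


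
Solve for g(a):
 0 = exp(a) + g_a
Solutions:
 g(a) = C1 - exp(a)


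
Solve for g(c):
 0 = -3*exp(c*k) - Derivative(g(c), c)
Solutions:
 g(c) = C1 - 3*exp(c*k)/k


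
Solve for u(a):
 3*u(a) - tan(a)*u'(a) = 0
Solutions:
 u(a) = C1*sin(a)^3


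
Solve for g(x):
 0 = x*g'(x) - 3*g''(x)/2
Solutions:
 g(x) = C1 + C2*erfi(sqrt(3)*x/3)


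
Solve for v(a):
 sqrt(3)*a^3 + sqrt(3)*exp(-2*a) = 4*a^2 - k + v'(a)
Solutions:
 v(a) = C1 + sqrt(3)*a^4/4 - 4*a^3/3 + a*k - sqrt(3)*exp(-2*a)/2


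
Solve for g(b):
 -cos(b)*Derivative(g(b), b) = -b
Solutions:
 g(b) = C1 + Integral(b/cos(b), b)


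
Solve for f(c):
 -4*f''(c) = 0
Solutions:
 f(c) = C1 + C2*c


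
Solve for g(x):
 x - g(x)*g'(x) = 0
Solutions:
 g(x) = -sqrt(C1 + x^2)
 g(x) = sqrt(C1 + x^2)


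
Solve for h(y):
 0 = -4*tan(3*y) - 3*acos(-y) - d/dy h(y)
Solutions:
 h(y) = C1 - 3*y*acos(-y) - 3*sqrt(1 - y^2) + 4*log(cos(3*y))/3


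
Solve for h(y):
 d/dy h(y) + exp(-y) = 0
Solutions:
 h(y) = C1 + exp(-y)


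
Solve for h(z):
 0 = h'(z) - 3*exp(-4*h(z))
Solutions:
 h(z) = log(-I*(C1 + 12*z)^(1/4))
 h(z) = log(I*(C1 + 12*z)^(1/4))
 h(z) = log(-(C1 + 12*z)^(1/4))
 h(z) = log(C1 + 12*z)/4


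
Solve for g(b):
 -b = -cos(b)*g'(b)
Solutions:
 g(b) = C1 + Integral(b/cos(b), b)


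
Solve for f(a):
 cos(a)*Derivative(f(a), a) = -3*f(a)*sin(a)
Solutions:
 f(a) = C1*cos(a)^3


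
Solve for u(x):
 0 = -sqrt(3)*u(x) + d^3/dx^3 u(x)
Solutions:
 u(x) = C3*exp(3^(1/6)*x) + (C1*sin(3^(2/3)*x/2) + C2*cos(3^(2/3)*x/2))*exp(-3^(1/6)*x/2)


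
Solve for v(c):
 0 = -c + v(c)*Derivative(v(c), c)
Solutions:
 v(c) = -sqrt(C1 + c^2)
 v(c) = sqrt(C1 + c^2)


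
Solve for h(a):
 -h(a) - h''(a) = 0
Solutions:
 h(a) = C1*sin(a) + C2*cos(a)


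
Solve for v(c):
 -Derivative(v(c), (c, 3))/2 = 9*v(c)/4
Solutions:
 v(c) = C3*exp(-6^(2/3)*c/2) + (C1*sin(3*2^(2/3)*3^(1/6)*c/4) + C2*cos(3*2^(2/3)*3^(1/6)*c/4))*exp(6^(2/3)*c/4)


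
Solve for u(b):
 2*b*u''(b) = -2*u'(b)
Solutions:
 u(b) = C1 + C2*log(b)


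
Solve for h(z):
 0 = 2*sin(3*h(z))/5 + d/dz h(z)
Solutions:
 2*z/5 + log(cos(3*h(z)) - 1)/6 - log(cos(3*h(z)) + 1)/6 = C1


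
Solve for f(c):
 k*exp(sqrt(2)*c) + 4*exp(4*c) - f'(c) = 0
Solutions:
 f(c) = C1 + sqrt(2)*k*exp(sqrt(2)*c)/2 + exp(4*c)


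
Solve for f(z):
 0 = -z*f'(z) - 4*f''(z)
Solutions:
 f(z) = C1 + C2*erf(sqrt(2)*z/4)


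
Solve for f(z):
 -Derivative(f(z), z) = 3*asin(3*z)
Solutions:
 f(z) = C1 - 3*z*asin(3*z) - sqrt(1 - 9*z^2)


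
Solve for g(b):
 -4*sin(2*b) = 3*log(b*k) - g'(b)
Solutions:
 g(b) = C1 + 3*b*log(b*k) - 3*b - 2*cos(2*b)


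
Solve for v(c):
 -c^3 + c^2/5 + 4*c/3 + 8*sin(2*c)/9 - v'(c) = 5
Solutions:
 v(c) = C1 - c^4/4 + c^3/15 + 2*c^2/3 - 5*c - 4*cos(2*c)/9


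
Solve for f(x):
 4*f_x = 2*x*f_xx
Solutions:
 f(x) = C1 + C2*x^3


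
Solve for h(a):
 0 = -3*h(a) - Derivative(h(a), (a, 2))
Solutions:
 h(a) = C1*sin(sqrt(3)*a) + C2*cos(sqrt(3)*a)


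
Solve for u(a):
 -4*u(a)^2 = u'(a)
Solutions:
 u(a) = 1/(C1 + 4*a)


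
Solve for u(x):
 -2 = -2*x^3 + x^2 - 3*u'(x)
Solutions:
 u(x) = C1 - x^4/6 + x^3/9 + 2*x/3


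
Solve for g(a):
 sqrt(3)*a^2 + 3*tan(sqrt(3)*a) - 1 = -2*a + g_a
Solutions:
 g(a) = C1 + sqrt(3)*a^3/3 + a^2 - a - sqrt(3)*log(cos(sqrt(3)*a))


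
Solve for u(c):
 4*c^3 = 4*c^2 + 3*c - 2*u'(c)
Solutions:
 u(c) = C1 - c^4/2 + 2*c^3/3 + 3*c^2/4


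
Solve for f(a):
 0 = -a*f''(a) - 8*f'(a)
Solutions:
 f(a) = C1 + C2/a^7


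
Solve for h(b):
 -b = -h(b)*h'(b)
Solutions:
 h(b) = -sqrt(C1 + b^2)
 h(b) = sqrt(C1 + b^2)


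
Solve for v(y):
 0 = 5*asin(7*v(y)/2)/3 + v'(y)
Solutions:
 Integral(1/asin(7*_y/2), (_y, v(y))) = C1 - 5*y/3


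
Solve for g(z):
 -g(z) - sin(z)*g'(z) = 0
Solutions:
 g(z) = C1*sqrt(cos(z) + 1)/sqrt(cos(z) - 1)


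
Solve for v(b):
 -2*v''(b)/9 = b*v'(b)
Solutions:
 v(b) = C1 + C2*erf(3*b/2)


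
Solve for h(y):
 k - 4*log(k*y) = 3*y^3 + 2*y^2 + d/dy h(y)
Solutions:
 h(y) = C1 - 3*y^4/4 - 2*y^3/3 + y*(k + 4) - 4*y*log(k*y)


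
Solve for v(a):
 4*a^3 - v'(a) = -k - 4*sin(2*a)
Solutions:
 v(a) = C1 + a^4 + a*k - 2*cos(2*a)


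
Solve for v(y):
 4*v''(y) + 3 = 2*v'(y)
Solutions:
 v(y) = C1 + C2*exp(y/2) + 3*y/2


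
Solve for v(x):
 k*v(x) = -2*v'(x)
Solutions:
 v(x) = C1*exp(-k*x/2)


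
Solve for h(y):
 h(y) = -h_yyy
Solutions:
 h(y) = C3*exp(-y) + (C1*sin(sqrt(3)*y/2) + C2*cos(sqrt(3)*y/2))*exp(y/2)


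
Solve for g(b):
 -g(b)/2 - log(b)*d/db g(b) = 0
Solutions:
 g(b) = C1*exp(-li(b)/2)


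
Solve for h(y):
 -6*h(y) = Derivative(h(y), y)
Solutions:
 h(y) = C1*exp(-6*y)


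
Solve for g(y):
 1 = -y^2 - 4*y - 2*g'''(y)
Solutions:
 g(y) = C1 + C2*y + C3*y^2 - y^5/120 - y^4/12 - y^3/12


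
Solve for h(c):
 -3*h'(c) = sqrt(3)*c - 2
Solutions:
 h(c) = C1 - sqrt(3)*c^2/6 + 2*c/3


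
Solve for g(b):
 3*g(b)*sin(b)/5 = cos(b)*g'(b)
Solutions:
 g(b) = C1/cos(b)^(3/5)


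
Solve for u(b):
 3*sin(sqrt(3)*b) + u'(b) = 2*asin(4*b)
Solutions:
 u(b) = C1 + 2*b*asin(4*b) + sqrt(1 - 16*b^2)/2 + sqrt(3)*cos(sqrt(3)*b)


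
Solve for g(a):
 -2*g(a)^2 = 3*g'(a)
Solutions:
 g(a) = 3/(C1 + 2*a)


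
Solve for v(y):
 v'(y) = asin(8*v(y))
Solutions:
 Integral(1/asin(8*_y), (_y, v(y))) = C1 + y


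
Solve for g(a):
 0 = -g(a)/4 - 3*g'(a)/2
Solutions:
 g(a) = C1*exp(-a/6)


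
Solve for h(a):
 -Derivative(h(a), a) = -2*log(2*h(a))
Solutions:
 -Integral(1/(log(_y) + log(2)), (_y, h(a)))/2 = C1 - a


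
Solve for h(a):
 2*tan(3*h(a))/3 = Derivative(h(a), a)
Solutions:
 h(a) = -asin(C1*exp(2*a))/3 + pi/3
 h(a) = asin(C1*exp(2*a))/3


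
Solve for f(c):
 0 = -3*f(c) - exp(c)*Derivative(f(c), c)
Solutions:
 f(c) = C1*exp(3*exp(-c))


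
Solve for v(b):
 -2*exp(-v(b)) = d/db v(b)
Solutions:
 v(b) = log(C1 - 2*b)


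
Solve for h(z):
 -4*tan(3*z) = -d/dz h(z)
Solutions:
 h(z) = C1 - 4*log(cos(3*z))/3


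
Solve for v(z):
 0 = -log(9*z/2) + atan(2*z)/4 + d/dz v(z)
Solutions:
 v(z) = C1 + z*log(z) - z*atan(2*z)/4 - z - z*log(2) + 2*z*log(3) + log(4*z^2 + 1)/16


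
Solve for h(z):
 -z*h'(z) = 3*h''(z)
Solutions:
 h(z) = C1 + C2*erf(sqrt(6)*z/6)


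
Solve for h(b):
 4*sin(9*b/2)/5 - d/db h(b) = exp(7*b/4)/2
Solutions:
 h(b) = C1 - 2*exp(7*b/4)/7 - 8*cos(9*b/2)/45


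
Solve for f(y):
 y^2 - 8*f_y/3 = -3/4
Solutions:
 f(y) = C1 + y^3/8 + 9*y/32


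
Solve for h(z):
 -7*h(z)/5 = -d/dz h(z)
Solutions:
 h(z) = C1*exp(7*z/5)


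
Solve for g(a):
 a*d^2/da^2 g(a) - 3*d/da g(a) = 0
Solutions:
 g(a) = C1 + C2*a^4


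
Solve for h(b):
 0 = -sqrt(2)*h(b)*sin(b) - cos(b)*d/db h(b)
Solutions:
 h(b) = C1*cos(b)^(sqrt(2))


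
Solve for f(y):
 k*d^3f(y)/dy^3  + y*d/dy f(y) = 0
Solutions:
 f(y) = C1 + Integral(C2*airyai(y*(-1/k)^(1/3)) + C3*airybi(y*(-1/k)^(1/3)), y)


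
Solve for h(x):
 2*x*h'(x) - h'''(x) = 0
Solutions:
 h(x) = C1 + Integral(C2*airyai(2^(1/3)*x) + C3*airybi(2^(1/3)*x), x)


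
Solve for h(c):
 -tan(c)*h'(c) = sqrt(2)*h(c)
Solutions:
 h(c) = C1/sin(c)^(sqrt(2))


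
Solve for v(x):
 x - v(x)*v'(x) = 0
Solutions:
 v(x) = -sqrt(C1 + x^2)
 v(x) = sqrt(C1 + x^2)


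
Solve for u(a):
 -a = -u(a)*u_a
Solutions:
 u(a) = -sqrt(C1 + a^2)
 u(a) = sqrt(C1 + a^2)


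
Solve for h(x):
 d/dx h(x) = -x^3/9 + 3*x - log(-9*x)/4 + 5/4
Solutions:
 h(x) = C1 - x^4/36 + 3*x^2/2 - x*log(-x)/4 + x*(3 - log(3))/2


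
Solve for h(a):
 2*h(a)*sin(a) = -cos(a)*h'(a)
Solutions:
 h(a) = C1*cos(a)^2


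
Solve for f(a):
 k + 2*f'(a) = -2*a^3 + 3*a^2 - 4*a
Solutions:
 f(a) = C1 - a^4/4 + a^3/2 - a^2 - a*k/2


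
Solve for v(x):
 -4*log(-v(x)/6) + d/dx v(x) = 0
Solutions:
 -Integral(1/(log(-_y) - log(6)), (_y, v(x)))/4 = C1 - x


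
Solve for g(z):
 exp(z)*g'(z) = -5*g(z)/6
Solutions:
 g(z) = C1*exp(5*exp(-z)/6)


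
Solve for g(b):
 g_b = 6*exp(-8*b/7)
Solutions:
 g(b) = C1 - 21*exp(-8*b/7)/4


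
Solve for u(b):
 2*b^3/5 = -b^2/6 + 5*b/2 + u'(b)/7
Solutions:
 u(b) = C1 + 7*b^4/10 + 7*b^3/18 - 35*b^2/4


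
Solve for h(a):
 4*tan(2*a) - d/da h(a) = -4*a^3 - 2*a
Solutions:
 h(a) = C1 + a^4 + a^2 - 2*log(cos(2*a))


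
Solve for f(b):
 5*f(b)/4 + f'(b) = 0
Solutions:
 f(b) = C1*exp(-5*b/4)


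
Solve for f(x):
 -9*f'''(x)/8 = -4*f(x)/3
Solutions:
 f(x) = C3*exp(2*2^(2/3)*x/3) + (C1*sin(2^(2/3)*sqrt(3)*x/3) + C2*cos(2^(2/3)*sqrt(3)*x/3))*exp(-2^(2/3)*x/3)


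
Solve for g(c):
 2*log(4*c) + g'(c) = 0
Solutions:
 g(c) = C1 - 2*c*log(c) - c*log(16) + 2*c


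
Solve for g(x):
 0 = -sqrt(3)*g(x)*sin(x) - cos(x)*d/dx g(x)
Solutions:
 g(x) = C1*cos(x)^(sqrt(3))


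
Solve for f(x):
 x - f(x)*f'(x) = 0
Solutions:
 f(x) = -sqrt(C1 + x^2)
 f(x) = sqrt(C1 + x^2)


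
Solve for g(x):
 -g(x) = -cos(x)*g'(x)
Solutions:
 g(x) = C1*sqrt(sin(x) + 1)/sqrt(sin(x) - 1)


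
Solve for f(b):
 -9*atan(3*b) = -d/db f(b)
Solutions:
 f(b) = C1 + 9*b*atan(3*b) - 3*log(9*b^2 + 1)/2


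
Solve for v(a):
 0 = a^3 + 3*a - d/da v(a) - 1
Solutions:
 v(a) = C1 + a^4/4 + 3*a^2/2 - a


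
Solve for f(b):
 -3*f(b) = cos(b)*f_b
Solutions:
 f(b) = C1*(sin(b) - 1)^(3/2)/(sin(b) + 1)^(3/2)


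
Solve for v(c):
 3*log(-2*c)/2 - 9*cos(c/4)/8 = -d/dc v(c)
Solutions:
 v(c) = C1 - 3*c*log(-c)/2 - 3*c*log(2)/2 + 3*c/2 + 9*sin(c/4)/2


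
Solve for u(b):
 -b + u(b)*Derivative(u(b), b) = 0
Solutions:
 u(b) = -sqrt(C1 + b^2)
 u(b) = sqrt(C1 + b^2)


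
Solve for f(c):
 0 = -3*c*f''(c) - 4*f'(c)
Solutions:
 f(c) = C1 + C2/c^(1/3)


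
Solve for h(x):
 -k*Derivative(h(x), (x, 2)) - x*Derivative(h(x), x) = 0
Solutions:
 h(x) = C1 + C2*sqrt(k)*erf(sqrt(2)*x*sqrt(1/k)/2)


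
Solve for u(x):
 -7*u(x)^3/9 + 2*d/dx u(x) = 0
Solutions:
 u(x) = -3*sqrt(-1/(C1 + 7*x))
 u(x) = 3*sqrt(-1/(C1 + 7*x))


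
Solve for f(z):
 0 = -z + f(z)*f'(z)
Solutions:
 f(z) = -sqrt(C1 + z^2)
 f(z) = sqrt(C1 + z^2)


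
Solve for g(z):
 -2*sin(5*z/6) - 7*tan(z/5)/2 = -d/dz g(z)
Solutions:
 g(z) = C1 - 35*log(cos(z/5))/2 - 12*cos(5*z/6)/5


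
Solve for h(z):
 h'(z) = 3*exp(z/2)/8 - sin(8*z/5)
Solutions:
 h(z) = C1 + 3*exp(z/2)/4 + 5*cos(8*z/5)/8


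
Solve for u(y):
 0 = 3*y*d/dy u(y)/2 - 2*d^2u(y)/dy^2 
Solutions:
 u(y) = C1 + C2*erfi(sqrt(6)*y/4)


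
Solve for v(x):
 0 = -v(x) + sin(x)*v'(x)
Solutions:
 v(x) = C1*sqrt(cos(x) - 1)/sqrt(cos(x) + 1)


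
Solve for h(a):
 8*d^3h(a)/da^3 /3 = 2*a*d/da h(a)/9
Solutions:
 h(a) = C1 + Integral(C2*airyai(18^(1/3)*a/6) + C3*airybi(18^(1/3)*a/6), a)


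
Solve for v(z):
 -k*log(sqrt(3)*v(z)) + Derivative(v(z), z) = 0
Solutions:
 Integral(1/(2*log(_y) + log(3)), (_y, v(z))) = C1 + k*z/2


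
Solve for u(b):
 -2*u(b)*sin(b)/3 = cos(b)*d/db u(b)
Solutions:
 u(b) = C1*cos(b)^(2/3)


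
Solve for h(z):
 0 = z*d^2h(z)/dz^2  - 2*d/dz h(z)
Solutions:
 h(z) = C1 + C2*z^3


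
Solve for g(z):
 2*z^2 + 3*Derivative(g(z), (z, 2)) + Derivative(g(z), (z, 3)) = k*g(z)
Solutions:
 g(z) = C1*exp(-z*((-k/2 + sqrt((2 - k)^2 - 4)/2 + 1)^(1/3) + 1 + (-k/2 + sqrt((2 - k)^2 - 4)/2 + 1)^(-1/3))) + C2*exp(z*((-k/2 + sqrt((2 - k)^2 - 4)/2 + 1)^(1/3)/2 - sqrt(3)*I*(-k/2 + sqrt((2 - k)^2 - 4)/2 + 1)^(1/3)/2 - 1 - 2/((-1 + sqrt(3)*I)*(-k/2 + sqrt((2 - k)^2 - 4)/2 + 1)^(1/3)))) + C3*exp(z*((-k/2 + sqrt((2 - k)^2 - 4)/2 + 1)^(1/3)/2 + sqrt(3)*I*(-k/2 + sqrt((2 - k)^2 - 4)/2 + 1)^(1/3)/2 - 1 + 2/((1 + sqrt(3)*I)*(-k/2 + sqrt((2 - k)^2 - 4)/2 + 1)^(1/3)))) + 2*z^2/k + 12/k^2


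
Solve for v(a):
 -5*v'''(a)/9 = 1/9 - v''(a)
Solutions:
 v(a) = C1 + C2*a + C3*exp(9*a/5) + a^2/18


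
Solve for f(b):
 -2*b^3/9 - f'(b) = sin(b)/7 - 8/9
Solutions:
 f(b) = C1 - b^4/18 + 8*b/9 + cos(b)/7


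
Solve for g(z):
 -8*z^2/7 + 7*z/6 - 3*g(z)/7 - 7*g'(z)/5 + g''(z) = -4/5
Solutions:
 g(z) = C1*exp(z*(49 - sqrt(4501))/70) + C2*exp(z*(49 + sqrt(4501))/70) - 8*z^2/3 + 1813*z/90 - 103117/1350


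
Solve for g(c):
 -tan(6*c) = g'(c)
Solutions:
 g(c) = C1 + log(cos(6*c))/6


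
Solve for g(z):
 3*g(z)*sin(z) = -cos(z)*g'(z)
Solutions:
 g(z) = C1*cos(z)^3


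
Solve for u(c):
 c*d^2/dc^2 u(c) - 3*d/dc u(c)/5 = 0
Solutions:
 u(c) = C1 + C2*c^(8/5)


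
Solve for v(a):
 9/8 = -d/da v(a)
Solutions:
 v(a) = C1 - 9*a/8


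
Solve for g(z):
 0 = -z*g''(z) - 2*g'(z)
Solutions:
 g(z) = C1 + C2/z


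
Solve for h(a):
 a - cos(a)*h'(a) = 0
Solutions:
 h(a) = C1 + Integral(a/cos(a), a)


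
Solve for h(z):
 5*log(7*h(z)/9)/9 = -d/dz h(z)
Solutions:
 -9*Integral(1/(-log(_y) - log(7) + 2*log(3)), (_y, h(z)))/5 = C1 - z


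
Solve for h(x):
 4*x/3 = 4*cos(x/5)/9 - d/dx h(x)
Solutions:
 h(x) = C1 - 2*x^2/3 + 20*sin(x/5)/9


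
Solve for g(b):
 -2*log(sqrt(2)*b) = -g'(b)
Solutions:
 g(b) = C1 + 2*b*log(b) - 2*b + b*log(2)


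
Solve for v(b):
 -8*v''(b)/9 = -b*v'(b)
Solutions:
 v(b) = C1 + C2*erfi(3*b/4)


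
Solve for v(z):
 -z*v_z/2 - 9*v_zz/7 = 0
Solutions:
 v(z) = C1 + C2*erf(sqrt(7)*z/6)


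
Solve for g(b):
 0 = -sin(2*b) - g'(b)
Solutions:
 g(b) = C1 + cos(2*b)/2


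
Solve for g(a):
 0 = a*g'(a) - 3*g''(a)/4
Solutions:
 g(a) = C1 + C2*erfi(sqrt(6)*a/3)


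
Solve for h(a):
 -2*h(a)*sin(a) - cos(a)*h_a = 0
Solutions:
 h(a) = C1*cos(a)^2


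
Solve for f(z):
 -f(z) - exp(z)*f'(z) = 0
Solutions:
 f(z) = C1*exp(exp(-z))


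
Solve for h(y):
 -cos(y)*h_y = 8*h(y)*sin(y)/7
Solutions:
 h(y) = C1*cos(y)^(8/7)


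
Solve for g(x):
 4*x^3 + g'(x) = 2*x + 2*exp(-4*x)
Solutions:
 g(x) = C1 - x^4 + x^2 - exp(-4*x)/2


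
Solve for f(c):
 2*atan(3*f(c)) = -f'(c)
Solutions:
 Integral(1/atan(3*_y), (_y, f(c))) = C1 - 2*c


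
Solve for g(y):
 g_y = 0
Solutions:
 g(y) = C1


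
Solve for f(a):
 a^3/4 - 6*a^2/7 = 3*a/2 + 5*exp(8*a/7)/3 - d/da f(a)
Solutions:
 f(a) = C1 - a^4/16 + 2*a^3/7 + 3*a^2/4 + 35*exp(8*a/7)/24


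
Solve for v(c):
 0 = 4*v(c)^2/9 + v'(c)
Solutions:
 v(c) = 9/(C1 + 4*c)


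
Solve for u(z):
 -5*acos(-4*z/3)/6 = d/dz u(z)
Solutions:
 u(z) = C1 - 5*z*acos(-4*z/3)/6 - 5*sqrt(9 - 16*z^2)/24


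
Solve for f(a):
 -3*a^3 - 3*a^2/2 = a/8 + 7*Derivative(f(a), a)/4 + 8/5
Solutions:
 f(a) = C1 - 3*a^4/7 - 2*a^3/7 - a^2/28 - 32*a/35


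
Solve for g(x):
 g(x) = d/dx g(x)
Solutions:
 g(x) = C1*exp(x)


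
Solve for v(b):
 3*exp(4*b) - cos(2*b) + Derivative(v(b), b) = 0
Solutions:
 v(b) = C1 - 3*exp(4*b)/4 + sin(2*b)/2


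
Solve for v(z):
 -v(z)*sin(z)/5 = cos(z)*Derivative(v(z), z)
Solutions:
 v(z) = C1*cos(z)^(1/5)


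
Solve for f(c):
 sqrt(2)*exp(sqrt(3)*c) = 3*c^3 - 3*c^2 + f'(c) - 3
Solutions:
 f(c) = C1 - 3*c^4/4 + c^3 + 3*c + sqrt(6)*exp(sqrt(3)*c)/3


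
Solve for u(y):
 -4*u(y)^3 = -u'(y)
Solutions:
 u(y) = -sqrt(2)*sqrt(-1/(C1 + 4*y))/2
 u(y) = sqrt(2)*sqrt(-1/(C1 + 4*y))/2


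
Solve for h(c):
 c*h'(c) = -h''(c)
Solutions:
 h(c) = C1 + C2*erf(sqrt(2)*c/2)


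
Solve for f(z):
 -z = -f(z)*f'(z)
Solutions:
 f(z) = -sqrt(C1 + z^2)
 f(z) = sqrt(C1 + z^2)


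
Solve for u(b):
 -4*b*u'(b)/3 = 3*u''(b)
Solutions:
 u(b) = C1 + C2*erf(sqrt(2)*b/3)


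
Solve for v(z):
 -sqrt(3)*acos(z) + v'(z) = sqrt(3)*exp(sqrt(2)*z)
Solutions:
 v(z) = C1 + sqrt(3)*(z*acos(z) - sqrt(1 - z^2)) + sqrt(6)*exp(sqrt(2)*z)/2


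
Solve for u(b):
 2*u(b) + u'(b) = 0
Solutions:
 u(b) = C1*exp(-2*b)


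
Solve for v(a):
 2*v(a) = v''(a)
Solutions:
 v(a) = C1*exp(-sqrt(2)*a) + C2*exp(sqrt(2)*a)


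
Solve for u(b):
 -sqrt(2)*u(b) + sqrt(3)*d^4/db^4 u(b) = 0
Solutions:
 u(b) = C1*exp(-2^(1/8)*3^(7/8)*b/3) + C2*exp(2^(1/8)*3^(7/8)*b/3) + C3*sin(2^(1/8)*3^(7/8)*b/3) + C4*cos(2^(1/8)*3^(7/8)*b/3)


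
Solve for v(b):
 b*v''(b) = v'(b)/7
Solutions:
 v(b) = C1 + C2*b^(8/7)


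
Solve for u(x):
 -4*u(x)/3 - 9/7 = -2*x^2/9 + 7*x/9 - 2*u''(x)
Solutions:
 u(x) = C1*exp(-sqrt(6)*x/3) + C2*exp(sqrt(6)*x/3) + x^2/6 - 7*x/12 - 13/28


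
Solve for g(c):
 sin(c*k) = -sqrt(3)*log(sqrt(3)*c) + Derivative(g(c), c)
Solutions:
 g(c) = C1 + sqrt(3)*c*(log(c) - 1) + sqrt(3)*c*log(3)/2 + Piecewise((-cos(c*k)/k, Ne(k, 0)), (0, True))


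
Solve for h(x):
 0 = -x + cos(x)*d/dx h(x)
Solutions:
 h(x) = C1 + Integral(x/cos(x), x)


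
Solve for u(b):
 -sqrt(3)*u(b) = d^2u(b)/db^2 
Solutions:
 u(b) = C1*sin(3^(1/4)*b) + C2*cos(3^(1/4)*b)


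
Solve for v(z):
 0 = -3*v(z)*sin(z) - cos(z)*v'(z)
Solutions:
 v(z) = C1*cos(z)^3


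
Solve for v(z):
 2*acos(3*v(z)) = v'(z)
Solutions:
 Integral(1/acos(3*_y), (_y, v(z))) = C1 + 2*z


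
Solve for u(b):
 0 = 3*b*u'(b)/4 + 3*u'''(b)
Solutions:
 u(b) = C1 + Integral(C2*airyai(-2^(1/3)*b/2) + C3*airybi(-2^(1/3)*b/2), b)


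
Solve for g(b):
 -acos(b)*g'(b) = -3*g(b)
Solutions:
 g(b) = C1*exp(3*Integral(1/acos(b), b))


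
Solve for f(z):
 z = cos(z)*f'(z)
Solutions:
 f(z) = C1 + Integral(z/cos(z), z)


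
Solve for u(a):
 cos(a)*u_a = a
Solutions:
 u(a) = C1 + Integral(a/cos(a), a)


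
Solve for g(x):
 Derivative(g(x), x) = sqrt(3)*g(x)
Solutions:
 g(x) = C1*exp(sqrt(3)*x)


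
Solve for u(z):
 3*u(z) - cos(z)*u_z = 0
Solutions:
 u(z) = C1*(sin(z) + 1)^(3/2)/(sin(z) - 1)^(3/2)


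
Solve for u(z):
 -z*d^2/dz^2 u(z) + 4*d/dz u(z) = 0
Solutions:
 u(z) = C1 + C2*z^5
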